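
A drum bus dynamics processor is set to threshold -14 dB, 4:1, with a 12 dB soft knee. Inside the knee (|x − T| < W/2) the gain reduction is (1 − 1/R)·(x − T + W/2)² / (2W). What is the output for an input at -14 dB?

x − T + W/2 = -14 − (-14) + 6 = 6.
GR = (1 − 1/4) × 6² / 24 = 0.75 × 36 / 24 = 1.125 dB.
Output = -14 − 1.125 = -15.125 dB.

-15.125 dB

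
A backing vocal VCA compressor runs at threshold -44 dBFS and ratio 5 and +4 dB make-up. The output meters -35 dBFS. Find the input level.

Remove make-up: -35 − 4 = -39 dBFS.
The compressed level sits -39 − (-44) = 5 dB over threshold.
Undo the ratio: input overshoot = 5 × 5 = 25 dB, giving input = -19 dBFS.

-19 dBFS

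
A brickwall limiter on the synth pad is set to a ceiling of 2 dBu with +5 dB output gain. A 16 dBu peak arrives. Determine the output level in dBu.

The limiter clamps the peak to its 2 dBu ceiling.
Output gain then adds 5 dB: 2 + 5 = 7 dBu.

7 dBu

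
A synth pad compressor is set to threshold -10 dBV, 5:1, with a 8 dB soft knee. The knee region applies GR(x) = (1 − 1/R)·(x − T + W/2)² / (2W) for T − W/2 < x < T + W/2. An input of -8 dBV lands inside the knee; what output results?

x − T + W/2 = -8 − (-10) + 4 = 6.
GR = (1 − 1/5) × 6² / 16 = 0.8 × 36 / 16 = 1.8 dB.
Output = -8 − 1.8 = -9.8 dBV.

-9.8 dBV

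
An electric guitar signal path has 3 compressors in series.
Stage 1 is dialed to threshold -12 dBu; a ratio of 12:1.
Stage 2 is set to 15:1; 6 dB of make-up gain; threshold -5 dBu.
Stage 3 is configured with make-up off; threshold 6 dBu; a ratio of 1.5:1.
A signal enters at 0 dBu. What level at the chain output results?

Stage 1: overshoot 12 dB → 12/12 = 1 dB → -11 dBu.
Stage 2: -11 dBu ≤ -5 dBu, so stage 2 doesn't engage; make-up brings it to -5 dBu.
Stage 3: -5 dBu is at or below the 6 dBu threshold — no compression; output -5 dBu.

-5 dBu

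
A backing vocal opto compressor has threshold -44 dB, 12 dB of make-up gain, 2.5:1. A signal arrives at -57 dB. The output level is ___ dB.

-57 dB is 13 dB below the -44 dB threshold, so no gain reduction is applied.
Make-up gain adds 12 dB: -57 + 12 = -45 dB.

-45 dB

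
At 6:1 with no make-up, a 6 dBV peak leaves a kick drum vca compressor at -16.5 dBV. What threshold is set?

Gain reduction = 6 − (-16.5) = 22.5 dB; output overshoot = GR / (R − 1) = 22.5 / 5 = 4.5 dB.
Threshold = output − output overshoot = -16.5 − 4.5 = -21 dBV.

-21 dBV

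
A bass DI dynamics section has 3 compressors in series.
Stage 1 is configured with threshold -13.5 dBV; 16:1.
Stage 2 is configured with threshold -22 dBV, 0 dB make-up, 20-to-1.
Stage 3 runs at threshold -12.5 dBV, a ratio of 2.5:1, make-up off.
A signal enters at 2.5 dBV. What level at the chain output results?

Stage 1: 2.5 dBV is 16 dB over -13.5 dBV; at 16:1 that becomes 1 dB over, giving -12.5 dBV.
Stage 2: 9.5 dB above -22 dBV, reduced 20:1 to 0.475 dB above → -21.525 dBV.
Stage 3: below threshold (-21.525 ≤ -12.5); passes unchanged; output -21.525 dBV.

-21.525 dBV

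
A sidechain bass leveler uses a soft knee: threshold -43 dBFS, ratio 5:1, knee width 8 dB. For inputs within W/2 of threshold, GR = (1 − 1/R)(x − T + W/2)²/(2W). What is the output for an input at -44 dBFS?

-44.45 dBFS

x − T + W/2 = -44 − (-43) + 4 = 3.
GR = (1 − 1/5) × 3² / 16 = 0.8 × 9 / 16 = 0.45 dB.
Output = -44 − 0.45 = -44.45 dBFS.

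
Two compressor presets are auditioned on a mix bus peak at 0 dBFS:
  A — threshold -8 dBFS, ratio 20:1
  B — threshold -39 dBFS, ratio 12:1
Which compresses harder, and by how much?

B, by 28.15 dB

A: GR = 8 − 8/20 = 7.6 dB.
B: GR = 39 − 39/12 = 35.75 dB.
B reduces 28.15 dB more.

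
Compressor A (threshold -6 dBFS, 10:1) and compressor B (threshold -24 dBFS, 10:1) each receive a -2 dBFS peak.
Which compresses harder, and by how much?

A: GR = 4 − 4/10 = 3.6 dB.
B: GR = 22 − 22/10 = 19.8 dB.
B applies 16.2 dB more gain reduction.

B, by 16.2 dB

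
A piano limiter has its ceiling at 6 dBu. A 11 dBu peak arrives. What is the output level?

6 dBu

At ∞:1, everything above 6 dBu is held at the ceiling.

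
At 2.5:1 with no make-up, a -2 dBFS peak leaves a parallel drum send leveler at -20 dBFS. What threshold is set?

Input is 30 dB above T (since output overshoot × R = input overshoot: (-20 − T)·2.5 = -2 − T gives T = -32 dBFS).
Check: -32 + (-2 − (-32))/2.5 = -32 + 12 = -20 dBFS. ✓

-32 dBFS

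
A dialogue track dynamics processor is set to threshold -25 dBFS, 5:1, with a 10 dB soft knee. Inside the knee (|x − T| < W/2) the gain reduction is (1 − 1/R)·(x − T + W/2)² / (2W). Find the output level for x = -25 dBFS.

x − T + W/2 = -25 − (-25) + 5 = 5.
GR = (1 − 1/5) × 5² / 20 = 0.8 × 25 / 20 = 1 dB.
Output = -25 − 1 = -26 dBFS.

-26 dBFS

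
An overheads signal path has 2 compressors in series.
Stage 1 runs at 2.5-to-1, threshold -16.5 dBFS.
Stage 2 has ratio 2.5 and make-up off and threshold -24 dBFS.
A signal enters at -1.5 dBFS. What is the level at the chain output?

-18.6 dBFS

Stage 1: 15 dB above -16.5 dBFS, reduced 2.5:1 to 6 dB above → -10.5 dBFS.
Stage 2: overshoot 13.5 dB → 13.5/2.5 = 5.4 dB → -18.6 dBFS.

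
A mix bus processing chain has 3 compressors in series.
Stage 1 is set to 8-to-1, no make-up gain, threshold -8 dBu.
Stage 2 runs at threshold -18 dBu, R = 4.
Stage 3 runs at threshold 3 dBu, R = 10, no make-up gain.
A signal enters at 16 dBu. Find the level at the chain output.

Stage 1: 24 dB above -8 dBu, reduced 8:1 to 3 dB above → -5 dBu.
Stage 2: -5 dBu is 13 dB over -18 dBu; at 4:1 that becomes 3.25 dB over, giving -14.75 dBu.
Stage 3: -14.75 dBu is at or below the 3 dBu threshold — no compression; output -14.75 dBu.

-14.75 dBu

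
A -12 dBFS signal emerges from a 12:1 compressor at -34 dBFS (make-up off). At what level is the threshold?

Input is 24 dB above T (since output overshoot × R = input overshoot: (-34 − T)·12 = -12 − T gives T = -36 dBFS).
Check: -36 + (-12 − (-36))/12 = -36 + 2 = -34 dBFS. ✓

-36 dBFS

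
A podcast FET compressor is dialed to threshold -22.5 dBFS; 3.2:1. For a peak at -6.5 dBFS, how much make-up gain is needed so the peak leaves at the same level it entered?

The peak compresses to -22.5 + 16/3.2 = -17.5 dBFS.
To reach -6.5 dBFS requires -6.5 − (-17.5) = 11 dB of make-up.

11 dB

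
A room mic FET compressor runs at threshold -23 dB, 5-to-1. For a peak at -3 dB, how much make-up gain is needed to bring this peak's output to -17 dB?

Without make-up, output = threshold + overshoot/5 = -23 + 4 = -19 dB.
Gap to target: 2 dB.

2 dB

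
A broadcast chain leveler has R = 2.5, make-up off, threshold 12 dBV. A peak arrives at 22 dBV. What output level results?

The input is 10 dB above the 12 dBV threshold.
2.5:1 compression reduces that to 10/2.5 = 4 dB over.
That puts the output at 16 dBV.

16 dBV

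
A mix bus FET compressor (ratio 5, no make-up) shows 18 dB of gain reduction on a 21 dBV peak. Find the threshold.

-1.5 dBV

Gain reduction = 21 − 3 = 18 dB; output overshoot = GR / (R − 1) = 18 / 4 = 4.5 dB.
Threshold = output − output overshoot = 3 − 4.5 = -1.5 dBV.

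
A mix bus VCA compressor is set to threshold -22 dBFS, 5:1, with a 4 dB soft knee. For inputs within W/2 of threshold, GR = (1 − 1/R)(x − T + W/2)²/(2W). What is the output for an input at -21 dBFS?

-21.9 dBFS

x − T + W/2 = -21 − (-22) + 2 = 3.
GR = (1 − 1/5) × 3² / 8 = 0.8 × 9 / 8 = 0.9 dB.
Output = -21 − 0.9 = -21.9 dBFS.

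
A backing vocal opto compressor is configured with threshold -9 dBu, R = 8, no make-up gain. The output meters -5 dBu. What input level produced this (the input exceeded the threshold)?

Post-compression overshoot = -5 − (-9) = 4 dB.
Input overshoot = R × output overshoot = 32 dB → input = -9 + 32 = 23 dBu.

23 dBu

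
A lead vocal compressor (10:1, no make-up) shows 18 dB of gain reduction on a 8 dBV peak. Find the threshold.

Input is 20 dB above T (since output overshoot × R = input overshoot: (-10 − T)·10 = 8 − T gives T = -12 dBV).
Check: -12 + (8 − (-12))/10 = -12 + 2 = -10 dBV. ✓

-12 dBV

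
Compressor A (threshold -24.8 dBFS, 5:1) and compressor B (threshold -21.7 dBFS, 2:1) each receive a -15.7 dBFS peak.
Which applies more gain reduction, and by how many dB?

A, by 4.28 dB

A: overshoot 9.1 dB → output overshoot 1.82 dB → GR 7.28 dB.
B: overshoot 6 dB → output overshoot 3 dB → GR 3 dB.
A reduces 4.28 dB more.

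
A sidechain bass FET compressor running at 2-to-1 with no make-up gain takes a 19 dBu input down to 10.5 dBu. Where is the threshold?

Input is 17 dB above T (since output overshoot × R = input overshoot: (10.5 − T)·2 = 19 − T gives T = 2 dBu).
Check: 2 + (19 − 2)/2 = 2 + 8.5 = 10.5 dBu. ✓

2 dBu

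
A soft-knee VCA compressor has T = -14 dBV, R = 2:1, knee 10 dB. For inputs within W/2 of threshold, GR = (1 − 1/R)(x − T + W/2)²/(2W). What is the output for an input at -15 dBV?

x − T + W/2 = -15 − (-14) + 5 = 4.
GR = (1 − 1/2) × 4² / 20 = 0.5 × 16 / 20 = 0.4 dB.
Output = -15 − 0.4 = -15.4 dBV.

-15.4 dBV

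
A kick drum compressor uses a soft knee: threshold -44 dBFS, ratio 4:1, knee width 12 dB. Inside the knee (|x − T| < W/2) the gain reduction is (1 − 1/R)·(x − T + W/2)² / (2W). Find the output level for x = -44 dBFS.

-45.125 dBFS

x − T + W/2 = -44 − (-44) + 6 = 6.
GR = (1 − 1/4) × 6² / 24 = 0.75 × 36 / 24 = 1.125 dB.
Output = -44 − 1.125 = -45.125 dBFS.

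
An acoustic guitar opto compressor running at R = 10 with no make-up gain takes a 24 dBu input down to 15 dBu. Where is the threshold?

14 dBu

Let T be the threshold. Output overshoot = (input overshoot)/R, so 15 − T = (24 − T)/10.
10·(15 − T) = 24 − T → 9·T = 150 − 24 = 126.
T = 126/9 = 14 dBu.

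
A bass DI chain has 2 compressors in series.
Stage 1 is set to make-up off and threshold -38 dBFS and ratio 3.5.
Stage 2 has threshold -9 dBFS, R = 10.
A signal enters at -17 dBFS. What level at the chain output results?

-32 dBFS

Stage 1: -17 dBFS is 21 dB over -38 dBFS; at 3.5:1 that becomes 6 dB over, giving -32 dBFS.
Stage 2: -32 dBFS is at or below the -9 dBFS threshold — no compression; output -32 dBFS.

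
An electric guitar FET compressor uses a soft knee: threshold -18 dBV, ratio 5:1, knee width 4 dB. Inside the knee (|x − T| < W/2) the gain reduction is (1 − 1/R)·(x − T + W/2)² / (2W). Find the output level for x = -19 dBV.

-19.1 dBV

x − T + W/2 = -19 − (-18) + 2 = 1.
GR = (1 − 1/5) × 1² / 8 = 0.8 × 1 / 8 = 0.1 dB.
Output = -19 − 0.1 = -19.1 dBV.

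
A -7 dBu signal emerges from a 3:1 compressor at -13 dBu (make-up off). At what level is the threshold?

Gain reduction = -7 − (-13) = 6 dB; output overshoot = GR / (R − 1) = 6 / 2 = 3 dB.
Threshold = output − output overshoot = -13 − 3 = -16 dBu.

-16 dBu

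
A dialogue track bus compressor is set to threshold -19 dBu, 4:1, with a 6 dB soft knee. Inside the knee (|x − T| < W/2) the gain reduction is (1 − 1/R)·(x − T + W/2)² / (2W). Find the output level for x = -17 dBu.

x − T + W/2 = -17 − (-19) + 3 = 5.
GR = (1 − 1/4) × 5² / 12 = 0.75 × 25 / 12 = 1.5625 dB.
Output = -17 − 1.5625 = -18.5625 dBu.

-18.5625 dBu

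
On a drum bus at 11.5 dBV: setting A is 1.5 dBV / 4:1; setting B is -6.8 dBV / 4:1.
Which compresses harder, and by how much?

A: GR = 10 − 10/4 = 7.5 dB.
B: GR = 18.3 − 18.3/4 = 13.725 dB.
B reduces 6.225 dB more.

B, by 6.225 dB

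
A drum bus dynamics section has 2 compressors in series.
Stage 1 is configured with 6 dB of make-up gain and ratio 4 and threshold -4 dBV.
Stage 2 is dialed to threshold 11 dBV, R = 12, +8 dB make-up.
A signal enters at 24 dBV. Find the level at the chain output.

17 dBV

Stage 1: 24 dBV is 28 dB over -4 dBV; at 4:1 that becomes 7 dB over, giving 3 dBV; +6 dB make-up → 9 dBV.
Stage 2: 9 dBV is at or below the 11 dBV threshold — no compression; make-up brings it to 17 dBV.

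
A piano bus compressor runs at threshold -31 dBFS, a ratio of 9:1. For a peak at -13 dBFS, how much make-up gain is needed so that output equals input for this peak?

16 dB

Without make-up, output = threshold + overshoot/9 = -31 + 2 = -29 dBFS.
Gap to target: 16 dB.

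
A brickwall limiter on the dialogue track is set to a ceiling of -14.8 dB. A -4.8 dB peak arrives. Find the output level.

A brickwall limiter is an ∞:1 compressor: any input above the ceiling is clamped to -14.8 dB.

-14.8 dB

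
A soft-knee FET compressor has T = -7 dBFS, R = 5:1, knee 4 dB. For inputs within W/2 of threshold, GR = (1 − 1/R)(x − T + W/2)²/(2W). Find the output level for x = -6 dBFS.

-6.9 dBFS

x − T + W/2 = -6 − (-7) + 2 = 3.
GR = (1 − 1/5) × 3² / 8 = 0.8 × 9 / 8 = 0.9 dB.
Output = -6 − 0.9 = -6.9 dBFS.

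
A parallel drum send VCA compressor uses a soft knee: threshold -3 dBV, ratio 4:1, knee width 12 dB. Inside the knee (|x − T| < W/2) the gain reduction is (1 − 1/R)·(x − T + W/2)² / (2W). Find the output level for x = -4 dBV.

-4.78125 dBV

x − T + W/2 = -4 − (-3) + 6 = 5.
GR = (1 − 1/4) × 5² / 24 = 0.75 × 25 / 24 = 0.78125 dB.
Output = -4 − 0.78125 = -4.78125 dBV.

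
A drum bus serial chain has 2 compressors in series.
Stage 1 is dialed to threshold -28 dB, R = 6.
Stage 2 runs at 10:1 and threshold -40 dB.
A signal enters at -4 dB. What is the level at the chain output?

Stage 1: 24 dB above -28 dB, reduced 6:1 to 4 dB above → -24 dB.
Stage 2: -24 dB is 16 dB over -40 dB; at 10:1 that becomes 1.6 dB over, giving -38.4 dB.

-38.4 dB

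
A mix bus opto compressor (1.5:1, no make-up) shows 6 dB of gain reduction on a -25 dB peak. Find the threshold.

Let T be the threshold. Output overshoot = (input overshoot)/R, so -31 − T = (-25 − T)/1.5.
1.5·(-31 − T) = -25 − T → 0.5·T = -46.5 − (-25) = -21.5.
T = -21.5/0.5 = -43 dB.

-43 dB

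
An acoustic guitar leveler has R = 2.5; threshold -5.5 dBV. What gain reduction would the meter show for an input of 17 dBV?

17 dBV exceeds the threshold by 22.5 dB.
A 2.5:1 ratio leaves 9 dB of that excess.
GR = overshoot in − overshoot out = 22.5 − 9 = 13.5 dB.

13.5 dB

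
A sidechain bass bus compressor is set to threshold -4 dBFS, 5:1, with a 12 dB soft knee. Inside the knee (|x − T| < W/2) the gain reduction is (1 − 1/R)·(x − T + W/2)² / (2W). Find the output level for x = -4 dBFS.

-5.2 dBFS

x − T + W/2 = -4 − (-4) + 6 = 6.
GR = (1 − 1/5) × 6² / 24 = 0.8 × 36 / 24 = 1.2 dB.
Output = -4 − 1.2 = -5.2 dBFS.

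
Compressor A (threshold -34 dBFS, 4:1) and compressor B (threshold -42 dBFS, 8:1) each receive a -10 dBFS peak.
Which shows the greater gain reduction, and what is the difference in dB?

A: GR = 24 − 24/4 = 18 dB.
B: GR = 32 − 32/8 = 28 dB.
B applies 10 dB more gain reduction.

B, by 10 dB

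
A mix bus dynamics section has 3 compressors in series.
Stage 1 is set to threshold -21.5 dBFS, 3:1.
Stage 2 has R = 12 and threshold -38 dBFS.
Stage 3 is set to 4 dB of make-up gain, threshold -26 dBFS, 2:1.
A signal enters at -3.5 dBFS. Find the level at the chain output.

-32.125 dBFS

Stage 1: -3.5 dBFS is 18 dB over -21.5 dBFS; at 3:1 that becomes 6 dB over, giving -15.5 dBFS.
Stage 2: 22.5 dB above -38 dBFS, reduced 12:1 to 1.875 dB above → -36.125 dBFS.
Stage 3: -36.125 dBFS ≤ -26 dBFS, so stage 3 doesn't engage; make-up brings it to -32.125 dBFS.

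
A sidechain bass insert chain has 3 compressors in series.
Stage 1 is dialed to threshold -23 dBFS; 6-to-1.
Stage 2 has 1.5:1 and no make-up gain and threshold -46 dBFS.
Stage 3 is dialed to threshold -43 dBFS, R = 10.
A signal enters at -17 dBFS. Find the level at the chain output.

Stage 1: overshoot 6 dB → 6/6 = 1 dB → -22 dBFS.
Stage 2: overshoot 24 dB → 24/1.5 = 16 dB → -30 dBFS.
Stage 3: 13 dB above -43 dBFS, reduced 10:1 to 1.3 dB above → -41.7 dBFS.

-41.7 dBFS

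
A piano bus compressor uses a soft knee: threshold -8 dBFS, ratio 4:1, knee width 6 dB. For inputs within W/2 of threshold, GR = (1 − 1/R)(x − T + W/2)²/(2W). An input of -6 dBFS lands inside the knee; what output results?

x − T + W/2 = -6 − (-8) + 3 = 5.
GR = (1 − 1/4) × 5² / 12 = 0.75 × 25 / 12 = 1.5625 dB.
Output = -6 − 1.5625 = -7.5625 dBFS.

-7.5625 dBFS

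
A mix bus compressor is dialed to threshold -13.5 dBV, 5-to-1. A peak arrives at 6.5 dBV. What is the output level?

-9.5 dBV

Overshoot: 6.5 − (-13.5) = 20 dB.
5:1 compression reduces that to 20/5 = 4 dB over.
So the level is -13.5 + 4 = -9.5 dBV.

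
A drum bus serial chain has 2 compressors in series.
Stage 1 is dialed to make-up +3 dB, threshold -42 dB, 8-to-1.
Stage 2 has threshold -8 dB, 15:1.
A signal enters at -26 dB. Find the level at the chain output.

Stage 1: 16 dB above -42 dB, reduced 8:1 to 2 dB above → -40 dB; +3 dB make-up → -37 dB.
Stage 2: below threshold (-37 ≤ -8); passes unchanged; output -37 dB.

-37 dB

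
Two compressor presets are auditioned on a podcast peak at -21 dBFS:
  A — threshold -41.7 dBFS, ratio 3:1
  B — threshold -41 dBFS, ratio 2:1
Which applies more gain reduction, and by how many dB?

A, by 3.8 dB

A: 20.7 dB over, compressed to 6.9 dB over, so 13.8 dB of GR.
B: 20 dB over, compressed to 10 dB over, so 10 dB of GR.
A applies 3.8 dB more gain reduction.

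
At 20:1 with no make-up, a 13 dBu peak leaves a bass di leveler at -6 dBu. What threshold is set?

Gain reduction = 13 − (-6) = 19 dB; output overshoot = GR / (R − 1) = 19 / 19 = 1 dB.
Threshold = output − output overshoot = -6 − 1 = -7 dBu.

-7 dBu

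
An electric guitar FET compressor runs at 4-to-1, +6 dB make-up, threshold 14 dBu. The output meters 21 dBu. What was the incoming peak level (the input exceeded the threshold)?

Stripping the +6 dB make-up gives 15 dBu at the gain stage.
Post-compression overshoot = 15 − 14 = 1 dB.
Before 4:1 compression the overshoot was 1 × 4 = 4 dB, so input = 14 + 4 = 18 dBu.

18 dBu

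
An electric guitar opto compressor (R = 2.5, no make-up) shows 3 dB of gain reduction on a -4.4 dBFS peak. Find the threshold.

Gain reduction = -4.4 − (-7.4) = 3 dB; output overshoot = GR / (R − 1) = 3 / 1.5 = 2 dB.
Threshold = output − output overshoot = -7.4 − 2 = -9.4 dBFS.

-9.4 dBFS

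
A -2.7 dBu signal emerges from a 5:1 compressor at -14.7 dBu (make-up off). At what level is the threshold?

-17.7 dBu

Let T be the threshold. Output overshoot = (input overshoot)/R, so -14.7 − T = (-2.7 − T)/5.
5·(-14.7 − T) = -2.7 − T → 4·T = -73.5 − (-2.7) = -70.8.
T = -70.8/4 = -17.7 dBu.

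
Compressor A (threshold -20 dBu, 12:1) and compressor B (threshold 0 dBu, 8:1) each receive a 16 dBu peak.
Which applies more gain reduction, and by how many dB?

A, by 19 dB

A: GR = 36 − 36/12 = 33 dB.
B: GR = 16 − 16/8 = 14 dB.
Difference: 19 dB in favour of A.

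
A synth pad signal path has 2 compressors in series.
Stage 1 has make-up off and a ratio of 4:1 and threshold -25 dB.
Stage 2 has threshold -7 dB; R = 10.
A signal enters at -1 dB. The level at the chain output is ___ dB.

-19 dB

Stage 1: 24 dB above -25 dB, reduced 4:1 to 6 dB above → -19 dB.
Stage 2: -19 dB is at or below the -7 dB threshold — no compression; output -19 dB.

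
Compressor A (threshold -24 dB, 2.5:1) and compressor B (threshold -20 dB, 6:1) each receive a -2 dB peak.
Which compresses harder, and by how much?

B, by 1.8 dB

A: 22 dB over, compressed to 8.8 dB over, so 13.2 dB of GR.
B: 18 dB over, compressed to 3 dB over, so 15 dB of GR.
B applies 1.8 dB more gain reduction.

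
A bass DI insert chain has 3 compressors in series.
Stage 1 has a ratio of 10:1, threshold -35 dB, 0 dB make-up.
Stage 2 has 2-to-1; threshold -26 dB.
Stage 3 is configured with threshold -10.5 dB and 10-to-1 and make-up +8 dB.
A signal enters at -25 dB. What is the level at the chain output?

-26 dB

Stage 1: -25 dB is 10 dB over -35 dB; at 10:1 that becomes 1 dB over, giving -34 dB.
Stage 2: below threshold (-34 ≤ -26); passes unchanged; output -34 dB.
Stage 3: -34 dB ≤ -10.5 dB, so stage 3 doesn't engage; make-up brings it to -26 dB.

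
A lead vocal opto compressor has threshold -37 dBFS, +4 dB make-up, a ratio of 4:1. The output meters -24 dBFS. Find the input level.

-1 dBFS

Remove make-up: -24 − 4 = -28 dBFS.
The compressed level sits -28 − (-37) = 9 dB over threshold.
Before 4:1 compression the overshoot was 9 × 4 = 36 dB, so input = -37 + 36 = -1 dBFS.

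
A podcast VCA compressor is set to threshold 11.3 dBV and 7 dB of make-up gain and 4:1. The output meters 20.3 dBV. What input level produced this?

19.3 dBV

Remove make-up: 20.3 − 7 = 13.3 dBV.
The compressed level sits 13.3 − 11.3 = 2 dB over threshold.
Undo the ratio: input overshoot = 2 × 4 = 8 dB, giving input = 19.3 dBV.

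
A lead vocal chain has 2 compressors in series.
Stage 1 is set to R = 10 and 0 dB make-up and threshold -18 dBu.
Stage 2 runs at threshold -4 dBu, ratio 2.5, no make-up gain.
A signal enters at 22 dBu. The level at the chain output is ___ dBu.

Stage 1: 40 dB above -18 dBu, reduced 10:1 to 4 dB above → -14 dBu.
Stage 2: -14 dBu is at or below the -4 dBu threshold — no compression; output -14 dBu.

-14 dBu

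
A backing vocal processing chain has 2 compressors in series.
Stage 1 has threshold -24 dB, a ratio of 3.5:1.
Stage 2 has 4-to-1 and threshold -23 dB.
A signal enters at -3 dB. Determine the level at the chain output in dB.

Stage 1: overshoot 21 dB → 21/3.5 = 6 dB → -18 dB.
Stage 2: 5 dB above -23 dB, reduced 4:1 to 1.25 dB above → -21.75 dB.

-21.75 dB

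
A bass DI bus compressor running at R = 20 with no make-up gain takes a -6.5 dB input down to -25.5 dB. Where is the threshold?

-26.5 dB

Let T be the threshold. Output overshoot = (input overshoot)/R, so -25.5 − T = (-6.5 − T)/20.
20·(-25.5 − T) = -6.5 − T → 19·T = -510 − (-6.5) = -503.5.
T = -503.5/19 = -26.5 dB.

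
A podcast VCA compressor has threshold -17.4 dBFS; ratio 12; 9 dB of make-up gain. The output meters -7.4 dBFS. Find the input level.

-5.4 dBFS

Before make-up, the level was -7.4 − 9 = -16.4 dBFS.
That's 1 dB above the -17.4 dBFS threshold.
Undo the ratio: input overshoot = 1 × 12 = 12 dB, giving input = -5.4 dBFS.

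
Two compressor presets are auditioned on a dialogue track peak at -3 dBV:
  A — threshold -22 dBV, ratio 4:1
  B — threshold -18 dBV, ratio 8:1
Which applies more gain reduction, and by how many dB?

A: overshoot 19 dB → output overshoot 4.75 dB → GR 14.25 dB.
B: overshoot 15 dB → output overshoot 1.875 dB → GR 13.125 dB.
A reduces 1.125 dB more.

A, by 1.125 dB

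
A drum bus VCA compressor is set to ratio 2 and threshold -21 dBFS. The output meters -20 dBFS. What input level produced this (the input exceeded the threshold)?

The compressed level sits -20 − (-21) = 1 dB over threshold.
Before 2:1 compression the overshoot was 1 × 2 = 2 dB, so input = -21 + 2 = -19 dBFS.

-19 dBFS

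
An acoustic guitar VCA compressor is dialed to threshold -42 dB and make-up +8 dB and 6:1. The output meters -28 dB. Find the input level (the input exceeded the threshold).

-6 dB

Remove make-up: -28 − 8 = -36 dB.
The compressed level sits -36 − (-42) = 6 dB over threshold.
Input overshoot = R × output overshoot = 36 dB → input = -42 + 36 = -6 dB.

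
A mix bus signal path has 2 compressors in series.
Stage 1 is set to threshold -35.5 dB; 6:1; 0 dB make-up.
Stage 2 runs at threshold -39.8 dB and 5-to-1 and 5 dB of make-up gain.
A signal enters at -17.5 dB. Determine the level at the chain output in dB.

-33.34 dB

Stage 1: overshoot 18 dB → 18/6 = 3 dB → -32.5 dB.
Stage 2: -32.5 dB is 7.3 dB over -39.8 dB; at 5:1 that becomes 1.46 dB over, giving -38.34 dB; +5 dB make-up → -33.34 dB.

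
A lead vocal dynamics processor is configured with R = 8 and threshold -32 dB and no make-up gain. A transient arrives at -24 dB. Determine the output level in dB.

-31 dB

-24 dB sits 8 dB over threshold.
The 8 dB excess becomes 1 dB after 8:1 reduction.
Output = -32 + 1 = -31 dB.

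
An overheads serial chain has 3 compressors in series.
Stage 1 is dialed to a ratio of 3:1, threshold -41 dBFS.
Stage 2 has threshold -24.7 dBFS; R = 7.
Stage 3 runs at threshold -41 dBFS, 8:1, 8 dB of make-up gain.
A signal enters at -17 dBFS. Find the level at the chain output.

Stage 1: overshoot 24 dB → 24/3 = 8 dB → -33 dBFS.
Stage 2: -33 dBFS ≤ -24.7 dBFS, so stage 2 doesn't engage; output -33 dBFS.
Stage 3: -33 dBFS is 8 dB over -41 dBFS; at 8:1 that becomes 1 dB over, giving -40 dBFS; +8 dB make-up → -32 dBFS.

-32 dBFS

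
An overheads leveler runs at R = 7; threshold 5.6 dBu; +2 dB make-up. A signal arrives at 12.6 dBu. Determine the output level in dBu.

8.6 dBu

Overshoot: 12.6 − 5.6 = 7 dB.
The 7 dB excess becomes 1 dB after 7:1 reduction.
Output = 5.6 + 1 = 6.6 dBu; make-up adds 2 dB, giving 8.6 dBu.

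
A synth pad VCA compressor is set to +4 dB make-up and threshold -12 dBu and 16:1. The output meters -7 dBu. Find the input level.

Stripping the +4 dB make-up gives -11 dBu at the gain stage.
That's 1 dB above the -12 dBu threshold.
Input overshoot = R × output overshoot = 16 dB → input = -12 + 16 = 4 dBu.

4 dBu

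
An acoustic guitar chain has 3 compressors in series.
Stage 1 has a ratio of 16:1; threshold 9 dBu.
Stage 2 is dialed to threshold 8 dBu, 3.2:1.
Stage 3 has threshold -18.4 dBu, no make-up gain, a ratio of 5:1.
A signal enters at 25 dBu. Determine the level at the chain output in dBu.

-12.995 dBu

Stage 1: 25 dBu is 16 dB over 9 dBu; at 16:1 that becomes 1 dB over, giving 10 dBu.
Stage 2: overshoot 2 dB → 2/3.2 = 0.625 dB → 8.625 dBu.
Stage 3: overshoot 27.025 dB → 27.025/5 = 5.405 dB → -12.995 dBu.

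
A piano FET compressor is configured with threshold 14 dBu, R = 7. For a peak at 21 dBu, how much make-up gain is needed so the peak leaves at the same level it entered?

6 dB

Overshoot 7 dB → 7/7 = 1 dB after compression, so the compressed level is 14 + 1 = 15 dBu.
Make-up = target − compressed = 21 − 15 = 6 dB.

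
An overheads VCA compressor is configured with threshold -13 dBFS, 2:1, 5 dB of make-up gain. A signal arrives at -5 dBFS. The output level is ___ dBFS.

-4 dBFS

-5 dBFS sits 8 dB over threshold.
The 8 dB excess becomes 4 dB after 2:1 reduction.
That puts the output at -9 dBFS; make-up adds 5 dB, giving -4 dBFS.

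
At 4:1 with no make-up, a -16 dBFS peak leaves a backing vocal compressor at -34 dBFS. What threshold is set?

-40 dBFS

Input is 24 dB above T (since output overshoot × R = input overshoot: (-34 − T)·4 = -16 − T gives T = -40 dBFS).
Check: -40 + (-16 − (-40))/4 = -40 + 6 = -34 dBFS. ✓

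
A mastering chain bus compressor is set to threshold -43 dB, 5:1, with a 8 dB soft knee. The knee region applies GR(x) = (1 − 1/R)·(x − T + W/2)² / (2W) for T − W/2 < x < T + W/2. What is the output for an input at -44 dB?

-44.45 dB

x − T + W/2 = -44 − (-43) + 4 = 3.
GR = (1 − 1/5) × 3² / 16 = 0.8 × 9 / 16 = 0.45 dB.
Output = -44 − 0.45 = -44.45 dB.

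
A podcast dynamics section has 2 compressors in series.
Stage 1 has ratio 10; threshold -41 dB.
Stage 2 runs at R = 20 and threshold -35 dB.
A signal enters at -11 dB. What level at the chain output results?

-38 dB

Stage 1: -11 dB is 30 dB over -41 dB; at 10:1 that becomes 3 dB over, giving -38 dB.
Stage 2: -38 dB is at or below the -35 dB threshold — no compression; output -38 dB.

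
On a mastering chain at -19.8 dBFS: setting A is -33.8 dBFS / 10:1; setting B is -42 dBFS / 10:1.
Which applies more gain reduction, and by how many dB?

B, by 7.38 dB

A: overshoot 14 dB → output overshoot 1.4 dB → GR 12.6 dB.
B: overshoot 22.2 dB → output overshoot 2.22 dB → GR 19.98 dB.
B reduces 7.38 dB more.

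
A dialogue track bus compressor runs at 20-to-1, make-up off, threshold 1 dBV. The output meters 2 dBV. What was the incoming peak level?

21 dBV

The compressed level sits 2 − 1 = 1 dB over threshold.
Input overshoot = R × output overshoot = 20 dB → input = 1 + 20 = 21 dBV.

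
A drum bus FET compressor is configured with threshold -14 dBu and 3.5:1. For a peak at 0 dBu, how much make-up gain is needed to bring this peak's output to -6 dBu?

4 dB

The peak compresses to -14 + 14/3.5 = -10 dBu.
To reach -6 dBu requires -6 − (-10) = 4 dB of make-up.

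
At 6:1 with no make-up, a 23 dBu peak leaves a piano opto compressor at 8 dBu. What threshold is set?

5 dBu

Gain reduction = 23 − 8 = 15 dB; output overshoot = GR / (R − 1) = 15 / 5 = 3 dB.
Threshold = output − output overshoot = 8 − 3 = 5 dBu.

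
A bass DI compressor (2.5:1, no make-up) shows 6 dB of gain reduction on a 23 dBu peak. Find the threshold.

13 dBu

Input is 10 dB above T (since output overshoot × R = input overshoot: (17 − T)·2.5 = 23 − T gives T = 13 dBu).
Check: 13 + (23 − 13)/2.5 = 13 + 4 = 17 dBu. ✓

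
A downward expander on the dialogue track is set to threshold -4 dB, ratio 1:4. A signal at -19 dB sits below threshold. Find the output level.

Below threshold, a 1:4 expander applies gain = (4−1)×(T − x) of attenuation.
(4−1) × 15 = 45 dB, so output = -19 − 45 = -64 dB.

-64 dB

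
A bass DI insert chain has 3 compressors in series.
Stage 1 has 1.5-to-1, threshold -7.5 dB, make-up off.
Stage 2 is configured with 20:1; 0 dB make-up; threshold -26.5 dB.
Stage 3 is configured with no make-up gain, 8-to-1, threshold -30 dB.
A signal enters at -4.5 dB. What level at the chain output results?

Stage 1: overshoot 3 dB → 3/1.5 = 2 dB → -5.5 dB.
Stage 2: -5.5 dB is 21 dB over -26.5 dB; at 20:1 that becomes 1.05 dB over, giving -25.45 dB.
Stage 3: -25.45 dB is 4.55 dB over -30 dB; at 8:1 that becomes 0.56875 dB over, giving -29.43125 dB.

-29.43125 dB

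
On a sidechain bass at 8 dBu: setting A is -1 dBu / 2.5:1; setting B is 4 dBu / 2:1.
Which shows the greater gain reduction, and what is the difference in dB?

A: 9 dB over, compressed to 3.6 dB over, so 5.4 dB of GR.
B: 4 dB over, compressed to 2 dB over, so 2 dB of GR.
A applies 3.4 dB more gain reduction.

A, by 3.4 dB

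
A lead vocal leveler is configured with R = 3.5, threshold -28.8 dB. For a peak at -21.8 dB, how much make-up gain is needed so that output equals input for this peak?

Overshoot 7 dB → 7/3.5 = 2 dB after compression, so the compressed level is -28.8 + 2 = -26.8 dB.
Make-up = target − compressed = -21.8 − (-26.8) = 5 dB.

5 dB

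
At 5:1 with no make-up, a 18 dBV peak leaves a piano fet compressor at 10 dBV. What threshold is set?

Gain reduction = 18 − 10 = 8 dB; output overshoot = GR / (R − 1) = 8 / 4 = 2 dB.
Threshold = output − output overshoot = 10 − 2 = 8 dBV.

8 dBV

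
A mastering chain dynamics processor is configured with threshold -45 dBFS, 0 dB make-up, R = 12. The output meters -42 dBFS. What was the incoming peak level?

Post-compression overshoot = -42 − (-45) = 3 dB.
Undo the ratio: input overshoot = 3 × 12 = 36 dB, giving input = -9 dBFS.

-9 dBFS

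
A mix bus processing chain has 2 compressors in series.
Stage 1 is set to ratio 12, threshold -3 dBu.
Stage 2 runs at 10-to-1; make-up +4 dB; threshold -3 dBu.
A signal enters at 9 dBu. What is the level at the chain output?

Stage 1: overshoot 12 dB → 12/12 = 1 dB → -2 dBu.
Stage 2: -2 dBu is 1 dB over -3 dBu; at 10:1 that becomes 0.1 dB over, giving -2.9 dBu; +4 dB make-up → 1.1 dBu.

1.1 dBu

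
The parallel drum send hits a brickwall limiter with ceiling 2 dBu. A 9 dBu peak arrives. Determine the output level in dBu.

2 dBu

The limiter clamps the peak to its 2 dBu ceiling.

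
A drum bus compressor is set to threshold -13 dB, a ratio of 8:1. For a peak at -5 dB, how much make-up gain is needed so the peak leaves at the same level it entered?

7 dB

The peak compresses to -13 + 8/8 = -12 dB.
To reach -5 dB requires -5 − (-12) = 7 dB of make-up.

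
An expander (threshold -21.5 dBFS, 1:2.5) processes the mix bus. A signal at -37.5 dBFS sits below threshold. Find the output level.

-61.5 dBFS

Below threshold, a 1:2.5 expander applies gain = (2.5−1)×(T − x) of attenuation.
(2.5−1) × 16 = 24 dB, so output = -37.5 − 24 = -61.5 dBFS.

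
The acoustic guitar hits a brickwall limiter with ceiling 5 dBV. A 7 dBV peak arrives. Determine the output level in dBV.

5 dBV

The limiter clamps the peak to its 5 dBV ceiling.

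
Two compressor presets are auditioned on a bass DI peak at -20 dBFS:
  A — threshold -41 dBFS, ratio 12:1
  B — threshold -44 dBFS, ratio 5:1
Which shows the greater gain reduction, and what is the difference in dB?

A, by 0.05 dB

A: GR = 21 − 21/12 = 19.25 dB.
B: GR = 24 − 24/5 = 19.2 dB.
A applies 0.05 dB more gain reduction.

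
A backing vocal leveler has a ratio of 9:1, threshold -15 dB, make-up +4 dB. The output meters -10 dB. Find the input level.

Stripping the +4 dB make-up gives -14 dB at the gain stage.
Post-compression overshoot = -14 − (-15) = 1 dB.
Before 9:1 compression the overshoot was 1 × 9 = 9 dB, so input = -15 + 9 = -6 dB.

-6 dB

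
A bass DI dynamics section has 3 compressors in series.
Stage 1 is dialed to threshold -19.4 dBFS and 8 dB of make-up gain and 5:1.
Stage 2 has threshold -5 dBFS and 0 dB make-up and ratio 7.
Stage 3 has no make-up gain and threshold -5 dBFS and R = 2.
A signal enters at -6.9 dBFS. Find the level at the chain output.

Stage 1: overshoot 12.5 dB → 12.5/5 = 2.5 dB → -16.9 dBFS; +8 dB make-up → -8.9 dBFS.
Stage 2: below threshold (-8.9 ≤ -5); passes unchanged; output -8.9 dBFS.
Stage 3: -8.9 dBFS ≤ -5 dBFS, so stage 3 doesn't engage; output -8.9 dBFS.

-8.9 dBFS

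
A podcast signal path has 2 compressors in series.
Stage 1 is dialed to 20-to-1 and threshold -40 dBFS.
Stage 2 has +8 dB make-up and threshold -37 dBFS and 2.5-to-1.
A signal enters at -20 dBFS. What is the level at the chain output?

-31 dBFS

Stage 1: overshoot 20 dB → 20/20 = 1 dB → -39 dBFS.
Stage 2: -39 dBFS ≤ -37 dBFS, so stage 2 doesn't engage; make-up brings it to -31 dBFS.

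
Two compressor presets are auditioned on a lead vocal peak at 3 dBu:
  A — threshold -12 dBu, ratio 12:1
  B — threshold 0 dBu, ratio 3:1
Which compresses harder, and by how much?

A, by 11.75 dB

A: GR = 15 − 15/12 = 13.75 dB.
B: GR = 3 − 3/3 = 2 dB.
A reduces 11.75 dB more.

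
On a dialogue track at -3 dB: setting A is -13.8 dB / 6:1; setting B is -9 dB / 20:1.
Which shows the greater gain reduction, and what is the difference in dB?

A: GR = 10.8 − 10.8/6 = 9 dB.
B: GR = 6 − 6/20 = 5.7 dB.
A applies 3.3 dB more gain reduction.

A, by 3.3 dB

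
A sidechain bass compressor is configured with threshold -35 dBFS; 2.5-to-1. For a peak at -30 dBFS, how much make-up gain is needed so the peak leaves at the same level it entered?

3 dB

The peak compresses to -35 + 5/2.5 = -33 dBFS.
To reach -30 dBFS requires -30 − (-33) = 3 dB of make-up.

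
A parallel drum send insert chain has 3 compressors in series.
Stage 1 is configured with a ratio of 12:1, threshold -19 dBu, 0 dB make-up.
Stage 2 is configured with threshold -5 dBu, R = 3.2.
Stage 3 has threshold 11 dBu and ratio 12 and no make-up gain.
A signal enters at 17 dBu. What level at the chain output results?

Stage 1: 17 dBu is 36 dB over -19 dBu; at 12:1 that becomes 3 dB over, giving -16 dBu.
Stage 2: below threshold (-16 ≤ -5); passes unchanged; output -16 dBu.
Stage 3: -16 dBu is at or below the 11 dBu threshold — no compression; output -16 dBu.

-16 dBu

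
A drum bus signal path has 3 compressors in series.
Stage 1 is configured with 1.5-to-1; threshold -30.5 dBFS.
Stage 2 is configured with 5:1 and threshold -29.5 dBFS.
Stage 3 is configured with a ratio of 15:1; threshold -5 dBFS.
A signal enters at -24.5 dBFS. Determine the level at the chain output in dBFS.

-28.9 dBFS

Stage 1: 6 dB above -30.5 dBFS, reduced 1.5:1 to 4 dB above → -26.5 dBFS.
Stage 2: 3 dB above -29.5 dBFS, reduced 5:1 to 0.6 dB above → -28.9 dBFS.
Stage 3: -28.9 dBFS is at or below the -5 dBFS threshold — no compression; output -28.9 dBFS.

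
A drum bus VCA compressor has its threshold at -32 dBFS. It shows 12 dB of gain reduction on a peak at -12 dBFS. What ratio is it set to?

2.5:1

Input overshoot = -12 − (-32) = 20 dB.
Output overshoot = 20 − 12 = 8 dB.
Ratio = input overshoot / output overshoot = 20 / 8 = 2.5.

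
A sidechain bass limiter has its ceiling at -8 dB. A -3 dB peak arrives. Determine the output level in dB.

-8 dB

The limiter clamps the peak to its -8 dB ceiling.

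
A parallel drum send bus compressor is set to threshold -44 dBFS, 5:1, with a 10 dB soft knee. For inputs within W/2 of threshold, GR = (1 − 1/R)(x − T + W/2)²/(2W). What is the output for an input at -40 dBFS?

x − T + W/2 = -40 − (-44) + 5 = 9.
GR = (1 − 1/5) × 9² / 20 = 0.8 × 81 / 20 = 3.24 dB.
Output = -40 − 3.24 = -43.24 dBFS.

-43.24 dBFS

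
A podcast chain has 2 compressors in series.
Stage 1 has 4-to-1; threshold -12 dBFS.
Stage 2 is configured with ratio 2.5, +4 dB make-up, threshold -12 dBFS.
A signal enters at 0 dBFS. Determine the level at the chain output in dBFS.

-6.8 dBFS

Stage 1: 0 dBFS is 12 dB over -12 dBFS; at 4:1 that becomes 3 dB over, giving -9 dBFS.
Stage 2: 3 dB above -12 dBFS, reduced 2.5:1 to 1.2 dB above → -10.8 dBFS; +4 dB make-up → -6.8 dBFS.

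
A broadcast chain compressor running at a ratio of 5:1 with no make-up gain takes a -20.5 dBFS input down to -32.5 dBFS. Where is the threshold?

-35.5 dBFS

Let T be the threshold. Output overshoot = (input overshoot)/R, so -32.5 − T = (-20.5 − T)/5.
5·(-32.5 − T) = -20.5 − T → 4·T = -162.5 − (-20.5) = -142.
T = -142/4 = -35.5 dBFS.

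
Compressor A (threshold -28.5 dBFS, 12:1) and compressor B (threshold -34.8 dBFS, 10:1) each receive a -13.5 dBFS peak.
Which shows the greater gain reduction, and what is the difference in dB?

A: overshoot 15 dB → output overshoot 1.25 dB → GR 13.75 dB.
B: overshoot 21.3 dB → output overshoot 2.13 dB → GR 19.17 dB.
B reduces 5.42 dB more.

B, by 5.42 dB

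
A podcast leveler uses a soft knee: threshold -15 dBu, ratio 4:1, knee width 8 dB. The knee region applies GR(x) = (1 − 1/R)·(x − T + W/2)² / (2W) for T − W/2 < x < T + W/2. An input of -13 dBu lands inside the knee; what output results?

x − T + W/2 = -13 − (-15) + 4 = 6.
GR = (1 − 1/4) × 6² / 16 = 0.75 × 36 / 16 = 1.6875 dB.
Output = -13 − 1.6875 = -14.6875 dBu.

-14.6875 dBu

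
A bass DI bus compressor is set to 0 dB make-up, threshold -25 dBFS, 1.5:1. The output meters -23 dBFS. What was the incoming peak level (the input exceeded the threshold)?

The compressed level sits -23 − (-25) = 2 dB over threshold.
Undo the ratio: input overshoot = 2 × 1.5 = 3 dB, giving input = -22 dBFS.

-22 dBFS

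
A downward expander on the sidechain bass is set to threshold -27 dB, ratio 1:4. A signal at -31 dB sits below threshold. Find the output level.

Below threshold, a 1:4 expander applies gain = (4−1)×(T − x) of attenuation.
(4−1) × 4 = 12 dB, so output = -31 − 12 = -43 dB.

-43 dB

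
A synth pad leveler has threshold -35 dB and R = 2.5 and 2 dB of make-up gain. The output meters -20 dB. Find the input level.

-2.5 dB

Remove make-up: -20 − 2 = -22 dB.
Post-compression overshoot = -22 − (-35) = 13 dB.
Undo the ratio: input overshoot = 13 × 2.5 = 32.5 dB, giving input = -2.5 dB.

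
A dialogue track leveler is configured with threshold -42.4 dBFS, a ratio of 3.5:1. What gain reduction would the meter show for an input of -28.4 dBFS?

-28.4 dBFS exceeds the threshold by 14 dB.
A 3.5:1 ratio leaves 4 dB of that excess.
Gain reduction = 14 − 4 = 10 dB.

10 dB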